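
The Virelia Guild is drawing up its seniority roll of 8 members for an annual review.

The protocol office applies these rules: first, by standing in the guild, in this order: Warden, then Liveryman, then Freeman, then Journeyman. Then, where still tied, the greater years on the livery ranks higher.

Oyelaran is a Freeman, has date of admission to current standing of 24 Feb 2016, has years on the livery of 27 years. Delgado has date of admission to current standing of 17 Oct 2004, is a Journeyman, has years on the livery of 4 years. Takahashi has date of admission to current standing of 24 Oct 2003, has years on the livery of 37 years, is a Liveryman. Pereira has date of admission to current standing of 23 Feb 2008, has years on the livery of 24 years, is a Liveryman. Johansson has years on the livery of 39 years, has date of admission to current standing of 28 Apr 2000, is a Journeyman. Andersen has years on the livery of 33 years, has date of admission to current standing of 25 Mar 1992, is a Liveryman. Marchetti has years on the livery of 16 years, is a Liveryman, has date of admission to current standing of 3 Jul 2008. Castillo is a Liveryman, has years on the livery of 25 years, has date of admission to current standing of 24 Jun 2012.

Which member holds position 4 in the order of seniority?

By standing in the guild: Takahashi, Andersen, Castillo, Pereira and Marchetti (Liveryman); then Oyelaran (Freeman); then Johansson and Delgado (Journeyman).
Among Takahashi, Andersen, Castillo, Pereira and Marchetti, by years on the livery (higher first): Takahashi (37 years) before Andersen (33 years) before Castillo (25 years) before Pereira (24 years) before Marchetti (16 years).
Among Johansson and Delgado, by years on the livery (higher first): Johansson (39 years) before Delgado (4 years).
Order: Takahashi, Andersen, Castillo, Pereira, Marchetti, Oyelaran, Johansson, Delgado.

Pereira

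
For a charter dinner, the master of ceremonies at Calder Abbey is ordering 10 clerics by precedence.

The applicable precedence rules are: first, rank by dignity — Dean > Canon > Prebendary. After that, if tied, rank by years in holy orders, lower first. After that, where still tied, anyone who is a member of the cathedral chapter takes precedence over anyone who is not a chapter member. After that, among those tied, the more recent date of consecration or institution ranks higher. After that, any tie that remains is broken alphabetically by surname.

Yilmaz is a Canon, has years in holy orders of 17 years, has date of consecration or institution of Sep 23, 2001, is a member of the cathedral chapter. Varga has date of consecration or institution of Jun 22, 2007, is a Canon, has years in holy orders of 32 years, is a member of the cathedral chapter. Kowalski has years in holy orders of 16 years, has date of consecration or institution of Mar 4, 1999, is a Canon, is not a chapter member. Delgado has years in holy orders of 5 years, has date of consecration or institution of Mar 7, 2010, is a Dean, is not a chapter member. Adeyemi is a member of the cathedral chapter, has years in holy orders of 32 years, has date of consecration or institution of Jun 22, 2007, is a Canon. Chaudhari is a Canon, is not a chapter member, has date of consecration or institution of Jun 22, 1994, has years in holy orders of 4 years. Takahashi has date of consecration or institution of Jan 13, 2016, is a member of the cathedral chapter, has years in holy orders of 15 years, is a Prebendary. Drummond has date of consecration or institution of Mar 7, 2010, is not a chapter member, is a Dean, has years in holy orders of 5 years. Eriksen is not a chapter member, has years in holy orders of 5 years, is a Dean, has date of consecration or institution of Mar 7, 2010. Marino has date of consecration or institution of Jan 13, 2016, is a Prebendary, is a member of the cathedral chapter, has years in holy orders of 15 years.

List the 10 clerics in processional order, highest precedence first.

Delgado, Drummond, Eriksen, Chaudhari, Kowalski, Yilmaz, Adeyemi, Varga, Marino, Takahashi

By dignity: Delgado, Drummond and Eriksen (Dean); then Chaudhari, Kowalski, Yilmaz, Adeyemi and Varga (Canon); then Marino and Takahashi (Prebendary).
Delgado, Drummond and Eriksen all have years in holy orders 5 years, so the next rule applies.
Delgado, Drummond and Eriksen are each not a chapter member, so the next rule applies.
Delgado, Drummond and Eriksen all have date of consecration or institution Mar 7, 2010, so the next rule applies.
Among Delgado, Drummond and Eriksen, alphabetically by surname: Delgado before Drummond before Eriksen.
Among Chaudhari, Kowalski, Yilmaz, Adeyemi and Varga, by years in holy orders (lower first): Chaudhari (4 years) before Kowalski (16 years) before Yilmaz (17 years) before Adeyemi and Varga (32 years).
Adeyemi and Varga are each a member of the cathedral chapter, so the next rule applies.
Adeyemi and Varga both have date of consecration or institution Jun 22, 2007, so the next rule applies.
Among Adeyemi and Varga, alphabetically by surname: Adeyemi before Varga.
Marino and Takahashi both have years in holy orders 15 years, so the next rule applies.
Marino and Takahashi are each a member of the cathedral chapter, so the next rule applies.
Marino and Takahashi both have date of consecration or institution Jan 13, 2016, so the next rule applies.
Among Marino and Takahashi, alphabetically by surname: Marino before Takahashi.
Full order: Delgado, Drummond, Eriksen, Chaudhari, Kowalski, Yilmaz, Adeyemi, Varga, Marino, Takahashi.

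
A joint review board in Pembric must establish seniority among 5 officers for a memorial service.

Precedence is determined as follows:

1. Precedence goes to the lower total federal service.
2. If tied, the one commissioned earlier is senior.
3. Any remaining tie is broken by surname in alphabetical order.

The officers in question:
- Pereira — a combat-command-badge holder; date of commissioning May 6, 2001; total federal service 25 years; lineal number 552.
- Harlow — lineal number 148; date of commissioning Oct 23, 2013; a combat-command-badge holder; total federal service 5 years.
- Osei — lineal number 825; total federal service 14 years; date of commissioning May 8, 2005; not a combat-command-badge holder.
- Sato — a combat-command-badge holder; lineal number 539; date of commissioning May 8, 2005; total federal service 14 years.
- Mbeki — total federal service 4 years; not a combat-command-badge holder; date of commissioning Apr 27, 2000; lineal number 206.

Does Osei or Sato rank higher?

By total federal service (lower first): Mbeki (4 years); then Harlow (5 years); then Osei and Sato (both 14 years); then Pereira (25 years).
Osei and Sato both have date of commissioning May 8, 2005, so the next rule applies.
Among Osei and Sato, alphabetically by surname: Osei before Sato.
So Osei takes precedence.

Osei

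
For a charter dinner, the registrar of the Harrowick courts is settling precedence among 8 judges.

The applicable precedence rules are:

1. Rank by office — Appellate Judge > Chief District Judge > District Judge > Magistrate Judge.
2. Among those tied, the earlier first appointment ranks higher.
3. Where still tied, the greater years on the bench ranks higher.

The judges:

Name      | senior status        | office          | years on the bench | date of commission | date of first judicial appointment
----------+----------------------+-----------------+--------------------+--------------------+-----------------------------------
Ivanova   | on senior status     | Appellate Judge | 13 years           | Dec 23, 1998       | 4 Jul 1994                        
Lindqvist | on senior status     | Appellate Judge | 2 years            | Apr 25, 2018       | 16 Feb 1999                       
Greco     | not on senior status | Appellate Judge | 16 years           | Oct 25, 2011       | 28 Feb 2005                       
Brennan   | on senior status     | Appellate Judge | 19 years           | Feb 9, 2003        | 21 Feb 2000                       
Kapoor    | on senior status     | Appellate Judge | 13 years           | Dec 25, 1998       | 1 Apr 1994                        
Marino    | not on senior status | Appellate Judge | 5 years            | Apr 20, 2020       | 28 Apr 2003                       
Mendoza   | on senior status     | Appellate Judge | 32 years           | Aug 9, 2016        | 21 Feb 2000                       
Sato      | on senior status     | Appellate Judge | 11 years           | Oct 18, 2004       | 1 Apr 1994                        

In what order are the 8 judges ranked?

By office: Kapoor, Sato, Ivanova, Lindqvist, Mendoza, Brennan, Marino and Greco (Appellate Judge).
Among Kapoor, Sato, Ivanova, Lindqvist, Mendoza, Brennan, Marino and Greco, by date of first judicial appointment (earlier first): Kapoor and Sato (1 Apr 1994) before Ivanova (4 Jul 1994) before Lindqvist (16 Feb 1999) before Mendoza and Brennan (21 Feb 2000) before Marino (28 Apr 2003) before Greco (28 Feb 2005).
Among Kapoor and Sato, by years on the bench (higher first): Kapoor (13 years) before Sato (11 years).
Among Mendoza and Brennan, by years on the bench (higher first): Mendoza (32 years) before Brennan (19 years).
Full order: Kapoor, Sato, Ivanova, Lindqvist, Mendoza, Brennan, Marino, Greco.

Kapoor, Sato, Ivanova, Lindqvist, Mendoza, Brennan, Marino, Greco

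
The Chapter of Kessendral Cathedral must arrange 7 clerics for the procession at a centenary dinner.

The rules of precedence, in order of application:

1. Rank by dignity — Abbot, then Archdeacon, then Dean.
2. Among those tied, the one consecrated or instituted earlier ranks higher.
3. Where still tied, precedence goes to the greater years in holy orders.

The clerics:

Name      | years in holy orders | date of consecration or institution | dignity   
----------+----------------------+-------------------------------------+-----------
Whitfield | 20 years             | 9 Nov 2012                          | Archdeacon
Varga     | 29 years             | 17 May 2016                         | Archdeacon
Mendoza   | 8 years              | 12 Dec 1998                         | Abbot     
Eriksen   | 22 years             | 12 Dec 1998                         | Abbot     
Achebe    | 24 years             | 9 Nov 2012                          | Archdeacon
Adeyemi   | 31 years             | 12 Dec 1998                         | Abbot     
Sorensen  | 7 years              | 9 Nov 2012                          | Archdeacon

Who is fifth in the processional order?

By dignity: Adeyemi, Eriksen and Mendoza (Abbot); then Achebe, Whitfield, Sorensen and Varga (Archdeacon).
Adeyemi, Eriksen and Mendoza all have date of consecration or institution 12 Dec 1998, so the next rule applies.
Among Adeyemi, Eriksen and Mendoza, by years in holy orders (higher first): Adeyemi (31 years) before Eriksen (22 years) before Mendoza (8 years).
Among Achebe, Whitfield, Sorensen and Varga, by date of consecration or institution (earlier first): Achebe, Whitfield and Sorensen (9 Nov 2012) before Varga (17 May 2016).
Among Achebe, Whitfield and Sorensen, by years in holy orders (higher first): Achebe (24 years) before Whitfield (20 years) before Sorensen (7 years).
Order: Adeyemi, Eriksen, Mendoza, Achebe, Whitfield, Sorensen, Varga.

Whitfield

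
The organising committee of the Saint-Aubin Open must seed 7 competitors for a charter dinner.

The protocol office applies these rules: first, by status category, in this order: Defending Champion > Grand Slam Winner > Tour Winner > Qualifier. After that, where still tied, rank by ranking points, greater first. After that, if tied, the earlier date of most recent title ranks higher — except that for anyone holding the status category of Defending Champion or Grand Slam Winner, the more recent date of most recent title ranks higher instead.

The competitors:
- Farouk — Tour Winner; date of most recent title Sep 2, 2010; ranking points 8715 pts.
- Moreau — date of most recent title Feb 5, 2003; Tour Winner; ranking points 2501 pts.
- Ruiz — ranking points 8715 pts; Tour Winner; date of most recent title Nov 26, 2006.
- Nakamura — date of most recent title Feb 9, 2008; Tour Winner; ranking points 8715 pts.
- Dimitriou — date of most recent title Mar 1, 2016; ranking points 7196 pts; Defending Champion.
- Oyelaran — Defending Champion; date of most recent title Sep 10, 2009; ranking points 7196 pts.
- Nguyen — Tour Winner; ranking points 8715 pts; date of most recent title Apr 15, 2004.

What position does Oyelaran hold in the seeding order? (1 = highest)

By status category: Dimitriou and Oyelaran (Defending Champion); then Nguyen, Ruiz, Nakamura, Farouk and Moreau (Tour Winner).
Dimitriou and Oyelaran both have ranking points 7196 pts, so the next rule applies.
Among Dimitriou and Oyelaran, by date of most recent title (later first) (reversed rule for this group): Dimitriou (Mar 1, 2016) before Oyelaran (Sep 10, 2009).
Among Nguyen, Ruiz, Nakamura, Farouk and Moreau, by ranking points (higher first): Nguyen, Ruiz, Nakamura and Farouk (8715 pts) before Moreau (2501 pts).
Among Nguyen, Ruiz, Nakamura and Farouk, by date of most recent title (earlier first): Nguyen (Apr 15, 2004) before Ruiz (Nov 26, 2006) before Nakamura (Feb 9, 2008) before Farouk (Sep 2, 2010).
Order: Dimitriou, Oyelaran, Nguyen, Ruiz, Nakamura, Farouk, Moreau. So position 2.

2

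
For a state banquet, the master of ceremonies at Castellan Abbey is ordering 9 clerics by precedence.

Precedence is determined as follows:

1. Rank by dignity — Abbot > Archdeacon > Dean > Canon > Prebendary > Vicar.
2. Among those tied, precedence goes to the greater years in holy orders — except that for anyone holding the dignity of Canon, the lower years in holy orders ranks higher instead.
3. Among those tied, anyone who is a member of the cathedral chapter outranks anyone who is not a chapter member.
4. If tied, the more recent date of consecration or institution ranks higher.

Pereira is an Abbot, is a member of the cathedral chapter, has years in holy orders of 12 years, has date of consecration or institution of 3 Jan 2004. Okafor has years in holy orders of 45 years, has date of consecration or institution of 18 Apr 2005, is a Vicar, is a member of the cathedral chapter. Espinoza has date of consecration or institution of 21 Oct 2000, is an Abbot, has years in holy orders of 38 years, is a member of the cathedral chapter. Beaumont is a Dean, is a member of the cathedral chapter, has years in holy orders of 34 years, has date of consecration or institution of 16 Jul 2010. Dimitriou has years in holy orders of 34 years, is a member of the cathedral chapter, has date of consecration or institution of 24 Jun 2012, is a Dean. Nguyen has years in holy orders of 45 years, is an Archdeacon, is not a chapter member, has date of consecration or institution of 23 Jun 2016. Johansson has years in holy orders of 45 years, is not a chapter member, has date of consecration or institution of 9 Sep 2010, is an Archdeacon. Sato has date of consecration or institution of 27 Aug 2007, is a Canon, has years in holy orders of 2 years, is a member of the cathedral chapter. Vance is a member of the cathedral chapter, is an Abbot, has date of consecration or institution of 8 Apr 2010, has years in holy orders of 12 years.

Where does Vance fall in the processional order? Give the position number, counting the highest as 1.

By dignity: Espinoza, Vance and Pereira (Abbot); then Nguyen and Johansson (Archdeacon); then Dimitriou and Beaumont (Dean); then Sato (Canon); then Okafor (Vicar).
Among Espinoza, Vance and Pereira, by years in holy orders (higher first): Espinoza (38 years) before Vance and Pereira (12 years).
Vance and Pereira are each a member of the cathedral chapter, so the next rule applies.
Among Vance and Pereira, by date of consecration or institution (later first): Vance (8 Apr 2010) before Pereira (3 Jan 2004).
Nguyen and Johansson both have years in holy orders 45 years, so the next rule applies.
Nguyen and Johansson are each not a chapter member, so the next rule applies.
Among Nguyen and Johansson, by date of consecration or institution (later first): Nguyen (23 Jun 2016) before Johansson (9 Sep 2010).
Dimitriou and Beaumont both have years in holy orders 34 years, so the next rule applies.
Dimitriou and Beaumont are each a member of the cathedral chapter, so the next rule applies.
Among Dimitriou and Beaumont, by date of consecration or institution (later first): Dimitriou (24 Jun 2012) before Beaumont (16 Jul 2010).
Order: Espinoza, Vance, Pereira, Nguyen, Johansson, Dimitriou, Beaumont, Sato, Okafor. So position 2.

2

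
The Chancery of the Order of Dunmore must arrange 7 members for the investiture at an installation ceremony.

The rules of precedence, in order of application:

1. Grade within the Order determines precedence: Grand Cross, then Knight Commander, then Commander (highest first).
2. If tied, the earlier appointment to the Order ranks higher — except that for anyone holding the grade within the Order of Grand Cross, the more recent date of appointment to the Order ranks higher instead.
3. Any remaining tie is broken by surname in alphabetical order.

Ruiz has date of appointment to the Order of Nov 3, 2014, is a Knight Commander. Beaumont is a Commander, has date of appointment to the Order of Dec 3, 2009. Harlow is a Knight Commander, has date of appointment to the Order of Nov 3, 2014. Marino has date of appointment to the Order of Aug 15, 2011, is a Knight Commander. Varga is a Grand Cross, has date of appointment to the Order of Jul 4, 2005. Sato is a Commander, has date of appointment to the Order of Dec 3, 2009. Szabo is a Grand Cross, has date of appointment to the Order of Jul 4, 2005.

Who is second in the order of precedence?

Varga

By grade within the Order: Szabo and Varga (Grand Cross); then Marino, Harlow and Ruiz (Knight Commander); then Beaumont and Sato (Commander).
Szabo and Varga both have date of appointment to the Order Jul 4, 2005, so the next rule applies.
Among Szabo and Varga, alphabetically by surname: Szabo before Varga.
Among Marino, Harlow and Ruiz, by date of appointment to the Order (earlier first): Marino (Aug 15, 2011) before Harlow and Ruiz (Nov 3, 2014).
Among Harlow and Ruiz, alphabetically by surname: Harlow before Ruiz.
Beaumont and Sato both have date of appointment to the Order Dec 3, 2009, so the next rule applies.
Among Beaumont and Sato, alphabetically by surname: Beaumont before Sato.
Order: Szabo, Varga, Marino, Harlow, Ruiz, Beaumont, Sato.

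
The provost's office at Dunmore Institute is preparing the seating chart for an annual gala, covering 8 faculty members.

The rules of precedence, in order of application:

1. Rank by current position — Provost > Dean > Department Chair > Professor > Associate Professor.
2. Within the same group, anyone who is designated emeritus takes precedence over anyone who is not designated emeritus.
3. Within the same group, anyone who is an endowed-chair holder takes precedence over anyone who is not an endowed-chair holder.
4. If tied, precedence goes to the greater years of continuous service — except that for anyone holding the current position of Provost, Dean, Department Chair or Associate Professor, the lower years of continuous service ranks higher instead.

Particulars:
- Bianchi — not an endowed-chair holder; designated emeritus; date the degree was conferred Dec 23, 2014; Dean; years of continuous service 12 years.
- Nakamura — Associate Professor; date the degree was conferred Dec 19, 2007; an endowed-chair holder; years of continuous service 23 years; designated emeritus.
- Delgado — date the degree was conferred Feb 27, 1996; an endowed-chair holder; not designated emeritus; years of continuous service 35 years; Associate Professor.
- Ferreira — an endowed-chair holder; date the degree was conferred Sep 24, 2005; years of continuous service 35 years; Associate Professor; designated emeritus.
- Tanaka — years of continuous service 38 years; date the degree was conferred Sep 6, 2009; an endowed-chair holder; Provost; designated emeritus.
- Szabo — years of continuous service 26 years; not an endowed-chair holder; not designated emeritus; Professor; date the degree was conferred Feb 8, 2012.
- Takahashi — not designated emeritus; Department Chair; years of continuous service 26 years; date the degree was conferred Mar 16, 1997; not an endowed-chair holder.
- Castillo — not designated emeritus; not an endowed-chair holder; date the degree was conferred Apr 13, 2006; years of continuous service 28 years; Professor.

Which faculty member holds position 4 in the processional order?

Castillo

By current position: Tanaka (Provost); then Bianchi (Dean); then Takahashi (Department Chair); then Castillo and Szabo (Professor); then Nakamura, Ferreira and Delgado (Associate Professor).
Castillo and Szabo are each not designated emeritus, so the next rule applies.
Castillo and Szabo are each not an endowed-chair holder, so the next rule applies.
Among Castillo and Szabo, by years of continuous service (higher first): Castillo (28 years) before Szabo (26 years).
Among Nakamura, Ferreira and Delgado, designated emeritus before not designated emeritus: Nakamura and Ferreira (designated emeritus) before Delgado (not designated emeritus).
Nakamura and Ferreira are each an endowed-chair holder, so the next rule applies.
Among Nakamura and Ferreira, by years of continuous service (lower first) (reversed rule for this group): Nakamura (23 years) before Ferreira (35 years).
Order: Tanaka, Bianchi, Takahashi, Castillo, Szabo, Nakamura, Ferreira, Delgado.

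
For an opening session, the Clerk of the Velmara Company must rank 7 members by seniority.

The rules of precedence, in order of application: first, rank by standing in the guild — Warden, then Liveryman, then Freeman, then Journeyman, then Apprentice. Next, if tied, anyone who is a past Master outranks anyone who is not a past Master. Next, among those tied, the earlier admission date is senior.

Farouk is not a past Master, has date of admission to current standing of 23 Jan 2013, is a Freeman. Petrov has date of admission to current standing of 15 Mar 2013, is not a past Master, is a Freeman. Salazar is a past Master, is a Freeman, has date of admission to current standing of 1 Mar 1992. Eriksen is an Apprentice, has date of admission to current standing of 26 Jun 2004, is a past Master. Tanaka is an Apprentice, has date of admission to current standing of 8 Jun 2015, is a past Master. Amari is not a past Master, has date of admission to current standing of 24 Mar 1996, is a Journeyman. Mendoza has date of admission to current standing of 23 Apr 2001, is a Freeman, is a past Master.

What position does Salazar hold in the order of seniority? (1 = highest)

By standing in the guild: Salazar, Mendoza, Farouk and Petrov (Freeman); then Amari (Journeyman); then Eriksen and Tanaka (Apprentice).
Among Salazar, Mendoza, Farouk and Petrov, a past Master before not a past Master: Salazar and Mendoza (a past Master) before Farouk and Petrov (not a past Master).
Among Salazar and Mendoza, by date of admission to current standing (earlier first): Salazar (1 Mar 1992) before Mendoza (23 Apr 2001).
Among Farouk and Petrov, by date of admission to current standing (earlier first): Farouk (23 Jan 2013) before Petrov (15 Mar 2013).
Eriksen and Tanaka are each a past Master, so the next rule applies.
Among Eriksen and Tanaka, by date of admission to current standing (earlier first): Eriksen (26 Jun 2004) before Tanaka (8 Jun 2015).
Order: Salazar, Mendoza, Farouk, Petrov, Amari, Eriksen, Tanaka. So position 1.

1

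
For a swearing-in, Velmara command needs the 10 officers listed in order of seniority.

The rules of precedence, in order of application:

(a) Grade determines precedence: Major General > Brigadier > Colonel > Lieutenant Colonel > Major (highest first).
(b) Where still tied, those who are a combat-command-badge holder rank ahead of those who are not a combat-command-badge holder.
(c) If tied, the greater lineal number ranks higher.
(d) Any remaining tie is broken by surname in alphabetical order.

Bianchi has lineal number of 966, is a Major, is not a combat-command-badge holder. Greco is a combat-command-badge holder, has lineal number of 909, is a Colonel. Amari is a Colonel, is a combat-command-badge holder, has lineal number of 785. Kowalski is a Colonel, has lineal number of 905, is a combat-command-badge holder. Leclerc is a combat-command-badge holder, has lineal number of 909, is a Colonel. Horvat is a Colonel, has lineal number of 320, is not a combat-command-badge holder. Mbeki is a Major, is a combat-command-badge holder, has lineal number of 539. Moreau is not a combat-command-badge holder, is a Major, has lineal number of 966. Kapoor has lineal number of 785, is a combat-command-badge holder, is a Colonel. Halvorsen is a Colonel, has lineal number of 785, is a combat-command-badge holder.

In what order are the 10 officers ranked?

Greco, Leclerc, Kowalski, Amari, Halvorsen, Kapoor, Horvat, Mbeki, Bianchi, Moreau

By grade: Greco, Leclerc, Kowalski, Amari, Halvorsen, Kapoor and Horvat (Colonel); then Mbeki, Bianchi and Moreau (Major).
Among Greco, Leclerc, Kowalski, Amari, Halvorsen, Kapoor and Horvat, a combat-command-badge holder before not a combat-command-badge holder: Greco, Leclerc, Kowalski, Amari, Halvorsen and Kapoor (a combat-command-badge holder) before Horvat (not a combat-command-badge holder).
Among Greco, Leclerc, Kowalski, Amari, Halvorsen and Kapoor, by lineal number (higher first): Greco and Leclerc (909) before Kowalski (905) before Amari, Halvorsen and Kapoor (785).
Among Greco and Leclerc, alphabetically by surname: Greco before Leclerc.
Among Amari, Halvorsen and Kapoor, alphabetically by surname: Amari before Halvorsen before Kapoor.
Among Mbeki, Bianchi and Moreau, a combat-command-badge holder before not a combat-command-badge holder: Mbeki (a combat-command-badge holder) before Bianchi and Moreau (not a combat-command-badge holder).
Bianchi and Moreau both have lineal number 966, so the next rule applies.
Among Bianchi and Moreau, alphabetically by surname: Bianchi before Moreau.
Full order: Greco, Leclerc, Kowalski, Amari, Halvorsen, Kapoor, Horvat, Mbeki, Bianchi, Moreau.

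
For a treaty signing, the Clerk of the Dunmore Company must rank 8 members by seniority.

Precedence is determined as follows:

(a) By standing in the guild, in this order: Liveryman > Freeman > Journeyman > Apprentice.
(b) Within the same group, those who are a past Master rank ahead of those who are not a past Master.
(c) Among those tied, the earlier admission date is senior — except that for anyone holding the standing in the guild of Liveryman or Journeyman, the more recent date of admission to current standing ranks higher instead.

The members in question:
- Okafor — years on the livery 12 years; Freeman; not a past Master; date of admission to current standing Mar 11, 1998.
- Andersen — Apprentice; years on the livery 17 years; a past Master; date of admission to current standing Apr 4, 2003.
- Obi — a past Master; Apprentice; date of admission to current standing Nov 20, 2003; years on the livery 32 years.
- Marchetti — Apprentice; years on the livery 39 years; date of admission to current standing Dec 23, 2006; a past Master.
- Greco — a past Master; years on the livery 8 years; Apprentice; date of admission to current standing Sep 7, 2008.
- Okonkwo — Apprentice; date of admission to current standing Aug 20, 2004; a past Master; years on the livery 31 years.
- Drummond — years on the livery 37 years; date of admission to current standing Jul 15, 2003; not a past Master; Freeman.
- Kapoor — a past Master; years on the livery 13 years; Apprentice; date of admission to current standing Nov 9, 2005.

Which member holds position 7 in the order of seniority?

By standing in the guild: Okafor and Drummond (Freeman); then Andersen, Obi, Okonkwo, Kapoor, Marchetti and Greco (Apprentice).
Okafor and Drummond are each not a past Master, so the next rule applies.
Among Okafor and Drummond, by date of admission to current standing (earlier first): Okafor (Mar 11, 1998) before Drummond (Jul 15, 2003).
Andersen, Obi, Okonkwo, Kapoor, Marchetti and Greco are each a past Master, so the next rule applies.
Among Andersen, Obi, Okonkwo, Kapoor, Marchetti and Greco, by date of admission to current standing (earlier first): Andersen (Apr 4, 2003) before Obi (Nov 20, 2003) before Okonkwo (Aug 20, 2004) before Kapoor (Nov 9, 2005) before Marchetti (Dec 23, 2006) before Greco (Sep 7, 2008).
Order: Okafor, Drummond, Andersen, Obi, Okonkwo, Kapoor, Marchetti, Greco.

Marchetti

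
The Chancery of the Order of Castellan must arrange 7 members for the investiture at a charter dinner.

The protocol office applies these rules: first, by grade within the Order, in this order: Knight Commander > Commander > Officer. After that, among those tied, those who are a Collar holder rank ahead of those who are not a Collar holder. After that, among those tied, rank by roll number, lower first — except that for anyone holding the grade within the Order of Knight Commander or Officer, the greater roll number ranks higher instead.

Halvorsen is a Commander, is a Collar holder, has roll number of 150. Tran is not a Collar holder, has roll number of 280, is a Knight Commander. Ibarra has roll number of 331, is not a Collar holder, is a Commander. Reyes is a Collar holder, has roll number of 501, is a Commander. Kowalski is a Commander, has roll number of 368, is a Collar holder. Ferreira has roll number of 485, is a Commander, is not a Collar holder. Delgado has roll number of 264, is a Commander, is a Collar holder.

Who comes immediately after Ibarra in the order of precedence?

Ferreira

By grade within the Order: Tran (Knight Commander); then Halvorsen, Delgado, Kowalski, Reyes, Ibarra and Ferreira (Commander).
Among Halvorsen, Delgado, Kowalski, Reyes, Ibarra and Ferreira, a Collar holder before not a Collar holder: Halvorsen, Delgado, Kowalski and Reyes (a Collar holder) before Ibarra and Ferreira (not a Collar holder).
Among Halvorsen, Delgado, Kowalski and Reyes, by roll number (lower first): Halvorsen (150) before Delgado (264) before Kowalski (368) before Reyes (501).
Among Ibarra and Ferreira, by roll number (lower first): Ibarra (331) before Ferreira (485).
Order: Tran, Halvorsen, Delgado, Kowalski, Reyes, Ibarra, Ferreira.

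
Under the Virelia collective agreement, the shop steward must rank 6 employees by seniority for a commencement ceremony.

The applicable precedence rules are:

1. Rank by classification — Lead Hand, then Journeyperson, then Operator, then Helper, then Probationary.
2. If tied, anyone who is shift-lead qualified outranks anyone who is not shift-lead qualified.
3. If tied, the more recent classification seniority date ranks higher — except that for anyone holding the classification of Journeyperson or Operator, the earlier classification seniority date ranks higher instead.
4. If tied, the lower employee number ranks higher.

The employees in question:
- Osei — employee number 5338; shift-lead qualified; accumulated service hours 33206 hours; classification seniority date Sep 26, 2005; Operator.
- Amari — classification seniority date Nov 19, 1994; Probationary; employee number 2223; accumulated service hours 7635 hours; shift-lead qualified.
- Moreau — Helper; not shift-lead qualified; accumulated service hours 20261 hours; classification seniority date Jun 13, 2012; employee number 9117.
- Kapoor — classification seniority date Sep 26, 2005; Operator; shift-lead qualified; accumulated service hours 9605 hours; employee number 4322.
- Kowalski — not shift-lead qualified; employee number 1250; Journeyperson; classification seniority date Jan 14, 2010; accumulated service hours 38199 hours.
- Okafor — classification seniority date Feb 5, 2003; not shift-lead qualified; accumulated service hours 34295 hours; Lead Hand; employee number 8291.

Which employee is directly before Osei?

By classification: Okafor (Lead Hand); then Kowalski (Journeyperson); then Kapoor and Osei (Operator); then Moreau (Helper); then Amari (Probationary).
Kapoor and Osei are each shift-lead qualified, so the next rule applies.
Kapoor and Osei both have classification seniority date Sep 26, 2005, so the next rule applies.
Among Kapoor and Osei, by employee number (lower first): Kapoor (4322) before Osei (5338).
Order: Okafor, Kowalski, Kapoor, Osei, Moreau, Amari.

Kapoor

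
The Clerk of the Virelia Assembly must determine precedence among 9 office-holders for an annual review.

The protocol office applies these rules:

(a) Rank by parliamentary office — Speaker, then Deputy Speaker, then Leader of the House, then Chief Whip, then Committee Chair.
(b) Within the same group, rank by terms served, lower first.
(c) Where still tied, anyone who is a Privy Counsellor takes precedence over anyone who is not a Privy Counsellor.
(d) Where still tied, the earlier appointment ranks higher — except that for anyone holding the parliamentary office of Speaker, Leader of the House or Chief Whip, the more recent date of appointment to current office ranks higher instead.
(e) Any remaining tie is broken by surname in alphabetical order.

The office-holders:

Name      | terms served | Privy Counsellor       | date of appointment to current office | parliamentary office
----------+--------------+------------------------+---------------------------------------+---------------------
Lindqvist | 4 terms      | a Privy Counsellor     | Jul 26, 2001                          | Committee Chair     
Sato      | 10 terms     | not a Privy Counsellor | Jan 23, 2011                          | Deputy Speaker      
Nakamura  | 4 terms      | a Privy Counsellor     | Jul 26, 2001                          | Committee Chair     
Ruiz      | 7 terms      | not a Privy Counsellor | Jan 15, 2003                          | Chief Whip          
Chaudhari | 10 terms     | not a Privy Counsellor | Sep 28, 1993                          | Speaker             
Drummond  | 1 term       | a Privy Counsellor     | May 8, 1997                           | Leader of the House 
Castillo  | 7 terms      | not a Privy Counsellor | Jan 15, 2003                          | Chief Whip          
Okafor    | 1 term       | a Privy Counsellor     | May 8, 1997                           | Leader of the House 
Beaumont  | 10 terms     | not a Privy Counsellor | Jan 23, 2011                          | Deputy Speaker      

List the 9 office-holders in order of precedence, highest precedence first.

By parliamentary office: Chaudhari (Speaker); then Beaumont and Sato (Deputy Speaker); then Drummond and Okafor (Leader of the House); then Castillo and Ruiz (Chief Whip); then Lindqvist and Nakamura (Committee Chair).
Beaumont and Sato both have terms served 10 terms, so the next rule applies.
Beaumont and Sato are each not a Privy Counsellor, so the next rule applies.
Beaumont and Sato both have date of appointment to current office Jan 23, 2011, so the next rule applies.
Among Beaumont and Sato, alphabetically by surname: Beaumont before Sato.
Drummond and Okafor both have terms served 1 term, so the next rule applies.
Drummond and Okafor are each a Privy Counsellor, so the next rule applies.
Drummond and Okafor both have date of appointment to current office May 8, 1997, so the next rule applies.
Among Drummond and Okafor, alphabetically by surname: Drummond before Okafor.
Castillo and Ruiz both have terms served 7 terms, so the next rule applies.
Castillo and Ruiz are each not a Privy Counsellor, so the next rule applies.
Castillo and Ruiz both have date of appointment to current office Jan 15, 2003, so the next rule applies.
Among Castillo and Ruiz, alphabetically by surname: Castillo before Ruiz.
Lindqvist and Nakamura both have terms served 4 terms, so the next rule applies.
Lindqvist and Nakamura are each a Privy Counsellor, so the next rule applies.
Lindqvist and Nakamura both have date of appointment to current office Jul 26, 2001, so the next rule applies.
Among Lindqvist and Nakamura, alphabetically by surname: Lindqvist before Nakamura.
Full order: Chaudhari, Beaumont, Sato, Drummond, Okafor, Castillo, Ruiz, Lindqvist, Nakamura.

Chaudhari, Beaumont, Sato, Drummond, Okafor, Castillo, Ruiz, Lindqvist, Nakamura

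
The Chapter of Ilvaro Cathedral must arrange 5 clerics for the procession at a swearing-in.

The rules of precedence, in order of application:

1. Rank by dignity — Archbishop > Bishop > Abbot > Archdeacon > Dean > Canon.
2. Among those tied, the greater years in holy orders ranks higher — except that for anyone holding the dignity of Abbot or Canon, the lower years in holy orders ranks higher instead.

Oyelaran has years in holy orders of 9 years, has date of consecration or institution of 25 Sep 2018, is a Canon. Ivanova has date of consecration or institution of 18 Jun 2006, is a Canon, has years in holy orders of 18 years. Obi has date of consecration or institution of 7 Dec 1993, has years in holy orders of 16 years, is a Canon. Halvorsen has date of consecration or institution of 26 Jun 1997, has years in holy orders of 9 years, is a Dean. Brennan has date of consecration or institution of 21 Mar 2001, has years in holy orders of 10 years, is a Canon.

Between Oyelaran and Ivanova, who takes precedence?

By dignity: Halvorsen (Dean); then Oyelaran, Brennan, Obi and Ivanova (Canon).
Among Oyelaran, Brennan, Obi and Ivanova, by years in holy orders (lower first) (reversed rule for this group): Oyelaran (9 years) before Brennan (10 years) before Obi (16 years) before Ivanova (18 years).
So Oyelaran takes precedence.

Oyelaran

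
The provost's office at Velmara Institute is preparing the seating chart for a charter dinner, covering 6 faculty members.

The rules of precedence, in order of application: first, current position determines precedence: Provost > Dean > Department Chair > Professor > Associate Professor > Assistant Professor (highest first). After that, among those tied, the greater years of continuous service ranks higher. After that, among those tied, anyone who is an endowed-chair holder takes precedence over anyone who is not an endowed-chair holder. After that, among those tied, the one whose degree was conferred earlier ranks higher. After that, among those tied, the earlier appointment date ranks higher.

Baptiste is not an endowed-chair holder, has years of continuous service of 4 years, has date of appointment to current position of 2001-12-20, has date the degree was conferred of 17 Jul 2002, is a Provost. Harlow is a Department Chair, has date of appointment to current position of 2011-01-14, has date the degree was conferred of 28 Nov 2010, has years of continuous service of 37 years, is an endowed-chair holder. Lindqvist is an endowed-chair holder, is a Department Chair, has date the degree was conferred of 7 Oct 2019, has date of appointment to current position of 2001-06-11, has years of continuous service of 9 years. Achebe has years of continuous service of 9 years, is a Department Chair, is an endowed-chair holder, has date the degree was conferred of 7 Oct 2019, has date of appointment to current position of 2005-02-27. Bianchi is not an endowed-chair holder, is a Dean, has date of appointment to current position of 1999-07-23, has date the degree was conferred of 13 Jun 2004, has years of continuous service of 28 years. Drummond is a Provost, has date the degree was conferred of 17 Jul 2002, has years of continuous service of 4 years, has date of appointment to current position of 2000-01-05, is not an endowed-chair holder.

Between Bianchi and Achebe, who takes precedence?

Bianchi

By current position: Drummond and Baptiste (Provost); then Bianchi (Dean); then Harlow, Lindqvist and Achebe (Department Chair).
Drummond and Baptiste both have years of continuous service 4 years, so the next rule applies.
Drummond and Baptiste are each not an endowed-chair holder, so the next rule applies.
Drummond and Baptiste both have date the degree was conferred 17 Jul 2002, so the next rule applies.
Among Drummond and Baptiste, by date of appointment to current position (earlier first): Drummond (2000-01-05) before Baptiste (2001-12-20).
Among Harlow, Lindqvist and Achebe, by years of continuous service (higher first): Harlow (37 years) before Lindqvist and Achebe (9 years).
Lindqvist and Achebe are each an endowed-chair holder, so the next rule applies.
Lindqvist and Achebe both have date the degree was conferred 7 Oct 2019, so the next rule applies.
Among Lindqvist and Achebe, by date of appointment to current position (earlier first): Lindqvist (2001-06-11) before Achebe (2005-02-27).
So Bianchi takes precedence.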